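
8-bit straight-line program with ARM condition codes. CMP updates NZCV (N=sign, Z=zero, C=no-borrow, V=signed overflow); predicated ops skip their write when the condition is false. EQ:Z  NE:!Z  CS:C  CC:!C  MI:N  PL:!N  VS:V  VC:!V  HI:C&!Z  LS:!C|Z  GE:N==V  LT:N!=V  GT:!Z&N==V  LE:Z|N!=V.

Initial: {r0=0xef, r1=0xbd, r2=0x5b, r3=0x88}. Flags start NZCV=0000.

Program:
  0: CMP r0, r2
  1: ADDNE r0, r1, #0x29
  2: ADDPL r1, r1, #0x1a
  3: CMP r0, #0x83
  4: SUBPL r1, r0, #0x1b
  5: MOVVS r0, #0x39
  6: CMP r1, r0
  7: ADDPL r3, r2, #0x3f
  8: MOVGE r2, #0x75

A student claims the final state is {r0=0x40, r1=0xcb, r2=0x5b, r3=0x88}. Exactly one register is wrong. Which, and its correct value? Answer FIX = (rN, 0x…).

FIX = (r0, 0xe6)

[0] flags=1010 → (cmp)
[1] flags=1010 NE?T → r0=0xe6
[2] flags=1010 PL?F → skip
[3] flags=0010 → (cmp)
[4] flags=0010 PL?T → r1=0xcb
[5] flags=0010 VS?F → skip
[6] flags=1000 → (cmp)
[7] flags=1000 PL?F → skip
[8] flags=1000 GE?F → skip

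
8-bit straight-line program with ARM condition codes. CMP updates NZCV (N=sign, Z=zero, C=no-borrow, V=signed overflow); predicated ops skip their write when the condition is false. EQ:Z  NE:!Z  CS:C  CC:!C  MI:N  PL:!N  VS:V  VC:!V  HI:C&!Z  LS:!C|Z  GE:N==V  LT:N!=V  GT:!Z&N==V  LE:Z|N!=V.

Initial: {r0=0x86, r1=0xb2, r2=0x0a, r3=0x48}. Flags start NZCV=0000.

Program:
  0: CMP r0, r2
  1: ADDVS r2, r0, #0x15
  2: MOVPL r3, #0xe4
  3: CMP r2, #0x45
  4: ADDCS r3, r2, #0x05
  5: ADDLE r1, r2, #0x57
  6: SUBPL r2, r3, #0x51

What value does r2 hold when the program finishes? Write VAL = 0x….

0: ✓ CMP  NZCV=0011
1: ✓ ADDVS  r2←0x9b
2: ✓ MOVPL  r3←0xe4
3: ✓ CMP  NZCV=0011
4: ✓ ADDCS  r3←0xa0
5: ✓ ADDLE  r1←0xf2
6: ✓ SUBPL  r2←0x4f

VAL = 0x4f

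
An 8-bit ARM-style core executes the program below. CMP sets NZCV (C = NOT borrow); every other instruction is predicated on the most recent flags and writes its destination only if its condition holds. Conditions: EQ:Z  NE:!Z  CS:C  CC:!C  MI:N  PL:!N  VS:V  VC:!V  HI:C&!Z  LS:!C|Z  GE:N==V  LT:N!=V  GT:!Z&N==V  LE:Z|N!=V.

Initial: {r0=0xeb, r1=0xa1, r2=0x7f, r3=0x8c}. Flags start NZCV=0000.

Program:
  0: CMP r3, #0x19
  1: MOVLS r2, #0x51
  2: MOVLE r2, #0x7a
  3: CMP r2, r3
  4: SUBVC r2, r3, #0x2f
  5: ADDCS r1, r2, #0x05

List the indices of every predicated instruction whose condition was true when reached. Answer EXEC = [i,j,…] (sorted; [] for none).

[0] flags=0011 → (cmp)
[1] flags=0011 LS?F → skip
[2] flags=0011 LE?T → r2=0x7a
[3] flags=1001 → (cmp)
[4] flags=1001 VC?F → skip
[5] flags=1001 CS?F → skip

EXEC = [2]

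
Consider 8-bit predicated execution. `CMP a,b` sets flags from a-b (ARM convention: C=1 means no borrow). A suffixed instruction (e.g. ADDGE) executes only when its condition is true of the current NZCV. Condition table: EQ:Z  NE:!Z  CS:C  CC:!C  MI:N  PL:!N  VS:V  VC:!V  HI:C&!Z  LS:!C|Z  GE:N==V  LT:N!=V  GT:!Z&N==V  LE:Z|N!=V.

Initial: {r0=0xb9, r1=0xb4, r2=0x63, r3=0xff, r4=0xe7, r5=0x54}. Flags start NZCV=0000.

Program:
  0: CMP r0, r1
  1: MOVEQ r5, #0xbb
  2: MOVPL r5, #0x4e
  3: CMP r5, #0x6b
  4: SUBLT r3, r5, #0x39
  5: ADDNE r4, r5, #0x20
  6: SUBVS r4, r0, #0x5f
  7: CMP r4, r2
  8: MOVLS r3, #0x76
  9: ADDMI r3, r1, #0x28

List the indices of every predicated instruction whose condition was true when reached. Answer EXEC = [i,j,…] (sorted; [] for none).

0: ✓ CMP  NZCV=0010
1: · MOVEQ
2: ✓ MOVPL  r5←0x4e
3: ✓ CMP  NZCV=1000
4: ✓ SUBLT  r3←0x15
5: ✓ ADDNE  r4←0x6e
6: · SUBVS
7: ✓ CMP  NZCV=0010
8: · MOVLS
9: · ADDMI

EXEC = [2,4,5]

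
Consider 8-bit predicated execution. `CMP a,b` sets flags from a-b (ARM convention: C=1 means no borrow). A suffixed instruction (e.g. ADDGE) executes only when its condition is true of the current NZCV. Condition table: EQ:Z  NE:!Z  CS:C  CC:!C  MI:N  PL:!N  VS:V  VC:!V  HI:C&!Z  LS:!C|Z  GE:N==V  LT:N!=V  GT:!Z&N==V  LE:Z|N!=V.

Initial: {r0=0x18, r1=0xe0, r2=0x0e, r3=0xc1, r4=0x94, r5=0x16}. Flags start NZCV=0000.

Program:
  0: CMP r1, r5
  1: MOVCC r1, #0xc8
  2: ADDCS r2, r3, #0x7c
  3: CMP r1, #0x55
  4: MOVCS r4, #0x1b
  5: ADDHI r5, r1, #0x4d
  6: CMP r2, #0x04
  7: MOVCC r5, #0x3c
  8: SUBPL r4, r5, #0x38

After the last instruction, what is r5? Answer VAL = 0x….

0: ✓ CMP  NZCV=1010
1: · MOVCC
2: ✓ ADDCS  r2←0x3d
3: ✓ CMP  NZCV=1010
4: ✓ MOVCS  r4←0x1b
5: ✓ ADDHI  r5←0x2d
6: ✓ CMP  NZCV=0010
7: · MOVCC
8: ✓ SUBPL  r4←0xf5

VAL = 0x2d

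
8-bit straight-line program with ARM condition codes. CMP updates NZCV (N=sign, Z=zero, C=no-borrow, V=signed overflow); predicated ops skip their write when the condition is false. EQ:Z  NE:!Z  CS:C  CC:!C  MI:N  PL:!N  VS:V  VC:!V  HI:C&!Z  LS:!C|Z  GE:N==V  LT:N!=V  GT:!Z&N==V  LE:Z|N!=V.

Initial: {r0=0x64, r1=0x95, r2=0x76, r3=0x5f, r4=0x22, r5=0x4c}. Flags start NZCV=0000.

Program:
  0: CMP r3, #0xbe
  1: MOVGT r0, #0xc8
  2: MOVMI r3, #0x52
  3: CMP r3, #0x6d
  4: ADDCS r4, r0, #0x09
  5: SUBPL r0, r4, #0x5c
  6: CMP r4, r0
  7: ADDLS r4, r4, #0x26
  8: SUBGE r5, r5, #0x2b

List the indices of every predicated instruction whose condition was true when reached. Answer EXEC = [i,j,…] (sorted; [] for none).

EXEC = [1,2,7,8]

0: ✓ CMP  NZCV=1001
1: ✓ MOVGT  r0←0xc8
2: ✓ MOVMI  r3←0x52
3: ✓ CMP  NZCV=1000
4: · ADDCS
5: · SUBPL
6: ✓ CMP  NZCV=0000
7: ✓ ADDLS  r4←0x48
8: ✓ SUBGE  r5←0x21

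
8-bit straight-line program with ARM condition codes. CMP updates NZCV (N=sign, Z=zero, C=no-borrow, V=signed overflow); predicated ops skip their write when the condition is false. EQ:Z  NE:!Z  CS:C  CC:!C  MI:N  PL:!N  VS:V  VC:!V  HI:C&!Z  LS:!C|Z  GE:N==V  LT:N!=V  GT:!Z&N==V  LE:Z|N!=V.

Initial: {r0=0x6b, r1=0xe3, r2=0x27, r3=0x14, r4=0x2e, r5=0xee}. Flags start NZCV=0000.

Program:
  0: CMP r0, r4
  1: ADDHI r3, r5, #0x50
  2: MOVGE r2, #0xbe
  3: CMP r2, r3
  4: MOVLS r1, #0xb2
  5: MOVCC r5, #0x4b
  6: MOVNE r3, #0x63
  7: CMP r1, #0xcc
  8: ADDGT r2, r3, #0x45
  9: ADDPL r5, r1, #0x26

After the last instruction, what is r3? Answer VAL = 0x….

0: ✓ CMP  NZCV=0010
1: ✓ ADDHI  r3←0x3e
2: ✓ MOVGE  r2←0xbe
3: ✓ CMP  NZCV=1010
4: · MOVLS
5: · MOVCC
6: ✓ MOVNE  r3←0x63
7: ✓ CMP  NZCV=0010
8: ✓ ADDGT  r2←0xa8
9: ✓ ADDPL  r5←0x09

VAL = 0x63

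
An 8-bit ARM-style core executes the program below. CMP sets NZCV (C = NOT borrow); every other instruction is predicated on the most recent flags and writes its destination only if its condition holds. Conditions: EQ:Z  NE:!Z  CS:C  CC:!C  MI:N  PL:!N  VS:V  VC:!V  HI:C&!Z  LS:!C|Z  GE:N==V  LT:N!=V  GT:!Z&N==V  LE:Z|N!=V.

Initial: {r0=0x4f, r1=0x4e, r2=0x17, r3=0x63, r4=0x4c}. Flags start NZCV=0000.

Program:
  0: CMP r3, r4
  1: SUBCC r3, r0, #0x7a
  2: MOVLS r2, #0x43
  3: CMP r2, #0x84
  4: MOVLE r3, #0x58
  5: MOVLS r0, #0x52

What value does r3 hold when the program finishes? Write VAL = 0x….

[0] flags=0010 → (cmp)
[1] flags=0010 CC?F → skip
[2] flags=0010 LS?F → skip
[3] flags=1001 → (cmp)
[4] flags=1001 LE?F → skip
[5] flags=1001 LS?T → r0=0x52

VAL = 0x63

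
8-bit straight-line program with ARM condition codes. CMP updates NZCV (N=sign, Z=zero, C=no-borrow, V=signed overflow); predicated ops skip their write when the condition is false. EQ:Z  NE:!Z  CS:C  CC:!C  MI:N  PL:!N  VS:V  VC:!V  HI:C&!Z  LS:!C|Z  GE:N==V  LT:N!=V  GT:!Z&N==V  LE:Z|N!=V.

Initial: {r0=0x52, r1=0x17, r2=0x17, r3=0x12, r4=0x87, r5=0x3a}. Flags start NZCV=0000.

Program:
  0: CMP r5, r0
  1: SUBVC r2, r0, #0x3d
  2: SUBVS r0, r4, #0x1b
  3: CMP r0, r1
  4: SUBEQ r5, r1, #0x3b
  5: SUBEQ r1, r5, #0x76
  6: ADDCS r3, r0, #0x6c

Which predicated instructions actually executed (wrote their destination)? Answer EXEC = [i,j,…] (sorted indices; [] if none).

0: ✓ CMP  NZCV=1000
1: ✓ SUBVC  r2←0x15
2: · SUBVS
3: ✓ CMP  NZCV=0010
4: · SUBEQ
5: · SUBEQ
6: ✓ ADDCS  r3←0xbe

EXEC = [1,6]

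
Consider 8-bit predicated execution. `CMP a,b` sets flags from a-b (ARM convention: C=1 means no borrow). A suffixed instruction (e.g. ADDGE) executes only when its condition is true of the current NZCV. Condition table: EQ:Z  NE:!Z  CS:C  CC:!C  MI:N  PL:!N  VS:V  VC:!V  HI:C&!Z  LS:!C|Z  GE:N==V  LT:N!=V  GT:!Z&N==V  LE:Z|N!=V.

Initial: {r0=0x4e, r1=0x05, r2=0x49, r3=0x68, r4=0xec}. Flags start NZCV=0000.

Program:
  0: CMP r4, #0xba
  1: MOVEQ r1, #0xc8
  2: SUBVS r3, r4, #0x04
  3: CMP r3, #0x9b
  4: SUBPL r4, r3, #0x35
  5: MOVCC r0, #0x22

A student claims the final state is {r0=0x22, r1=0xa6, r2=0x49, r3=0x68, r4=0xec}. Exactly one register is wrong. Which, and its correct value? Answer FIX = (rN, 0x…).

FIX = (r1, 0x05)

[0] flags=0010 → (cmp)
[1] flags=0010 EQ?F → skip
[2] flags=0010 VS?F → skip
[3] flags=1001 → (cmp)
[4] flags=1001 PL?F → skip
[5] flags=1001 CC?T → r0=0x22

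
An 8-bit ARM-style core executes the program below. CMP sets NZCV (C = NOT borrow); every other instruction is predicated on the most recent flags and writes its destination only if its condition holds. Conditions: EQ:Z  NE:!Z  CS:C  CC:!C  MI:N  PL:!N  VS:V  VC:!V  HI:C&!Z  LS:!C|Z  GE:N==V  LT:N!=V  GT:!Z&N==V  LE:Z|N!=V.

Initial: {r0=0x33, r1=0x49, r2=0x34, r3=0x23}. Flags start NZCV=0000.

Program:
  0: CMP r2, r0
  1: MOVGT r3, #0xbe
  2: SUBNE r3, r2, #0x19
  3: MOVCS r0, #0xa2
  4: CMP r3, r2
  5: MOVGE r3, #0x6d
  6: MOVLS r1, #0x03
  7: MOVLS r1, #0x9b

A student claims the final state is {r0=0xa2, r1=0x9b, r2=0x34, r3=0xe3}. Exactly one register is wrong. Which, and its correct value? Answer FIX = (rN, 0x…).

0: ✓ CMP  NZCV=0010
1: ✓ MOVGT  r3←0xbe
2: ✓ SUBNE  r3←0x1b
3: ✓ MOVCS  r0←0xa2
4: ✓ CMP  NZCV=1000
5: · MOVGE
6: ✓ MOVLS  r1←0x03
7: ✓ MOVLS  r1←0x9b

FIX = (r3, 0x1b)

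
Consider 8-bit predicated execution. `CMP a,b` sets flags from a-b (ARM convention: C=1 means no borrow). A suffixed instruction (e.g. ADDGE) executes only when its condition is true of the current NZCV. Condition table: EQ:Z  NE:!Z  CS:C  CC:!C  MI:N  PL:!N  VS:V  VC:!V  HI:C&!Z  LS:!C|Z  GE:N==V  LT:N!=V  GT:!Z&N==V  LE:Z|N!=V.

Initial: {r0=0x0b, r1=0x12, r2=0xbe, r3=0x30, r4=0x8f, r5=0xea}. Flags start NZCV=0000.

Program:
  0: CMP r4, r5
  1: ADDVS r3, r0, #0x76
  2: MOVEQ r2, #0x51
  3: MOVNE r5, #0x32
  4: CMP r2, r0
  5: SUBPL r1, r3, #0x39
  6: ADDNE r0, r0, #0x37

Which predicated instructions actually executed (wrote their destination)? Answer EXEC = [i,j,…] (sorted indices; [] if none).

[0] flags=1000 → (cmp)
[1] flags=1000 VS?F → skip
[2] flags=1000 EQ?F → skip
[3] flags=1000 NE?T → r5=0x32
[4] flags=1010 → (cmp)
[5] flags=1010 PL?F → skip
[6] flags=1010 NE?T → r0=0x42

EXEC = [3,6]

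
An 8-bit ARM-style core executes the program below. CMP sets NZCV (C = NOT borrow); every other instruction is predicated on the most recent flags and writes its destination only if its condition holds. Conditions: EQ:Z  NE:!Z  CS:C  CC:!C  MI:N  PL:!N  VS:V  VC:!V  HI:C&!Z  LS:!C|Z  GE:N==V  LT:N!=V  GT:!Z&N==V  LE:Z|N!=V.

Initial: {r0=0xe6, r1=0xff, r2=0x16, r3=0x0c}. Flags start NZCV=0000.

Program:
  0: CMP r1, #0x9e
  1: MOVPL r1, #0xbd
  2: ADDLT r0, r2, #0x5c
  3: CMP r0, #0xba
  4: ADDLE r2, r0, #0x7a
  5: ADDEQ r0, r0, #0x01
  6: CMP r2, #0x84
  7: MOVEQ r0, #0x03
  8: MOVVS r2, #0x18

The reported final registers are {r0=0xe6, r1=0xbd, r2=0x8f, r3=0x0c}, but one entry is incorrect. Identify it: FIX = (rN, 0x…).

[0] flags=0010 → (cmp)
[1] flags=0010 PL?T → r1=0xbd
[2] flags=0010 LT?F → skip
[3] flags=0010 → (cmp)
[4] flags=0010 LE?F → skip
[5] flags=0010 EQ?F → skip
[6] flags=1001 → (cmp)
[7] flags=1001 EQ?F → skip
[8] flags=1001 VS?T → r2=0x18

FIX = (r2, 0x18)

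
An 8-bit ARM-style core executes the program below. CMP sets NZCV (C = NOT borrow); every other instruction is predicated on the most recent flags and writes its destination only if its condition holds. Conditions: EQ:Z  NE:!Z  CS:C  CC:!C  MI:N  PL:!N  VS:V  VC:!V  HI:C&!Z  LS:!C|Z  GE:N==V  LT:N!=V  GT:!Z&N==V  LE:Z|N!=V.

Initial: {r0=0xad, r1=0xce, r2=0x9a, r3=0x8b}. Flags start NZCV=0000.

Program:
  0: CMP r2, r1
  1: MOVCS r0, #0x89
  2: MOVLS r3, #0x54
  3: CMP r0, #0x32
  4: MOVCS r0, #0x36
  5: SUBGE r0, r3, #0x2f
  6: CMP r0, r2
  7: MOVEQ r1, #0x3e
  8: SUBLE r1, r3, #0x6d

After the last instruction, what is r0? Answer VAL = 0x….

0: ✓ CMP  NZCV=1000
1: · MOVCS
2: ✓ MOVLS  r3←0x54
3: ✓ CMP  NZCV=0011
4: ✓ MOVCS  r0←0x36
5: · SUBGE
6: ✓ CMP  NZCV=1001
7: · MOVEQ
8: · SUBLE

VAL = 0x36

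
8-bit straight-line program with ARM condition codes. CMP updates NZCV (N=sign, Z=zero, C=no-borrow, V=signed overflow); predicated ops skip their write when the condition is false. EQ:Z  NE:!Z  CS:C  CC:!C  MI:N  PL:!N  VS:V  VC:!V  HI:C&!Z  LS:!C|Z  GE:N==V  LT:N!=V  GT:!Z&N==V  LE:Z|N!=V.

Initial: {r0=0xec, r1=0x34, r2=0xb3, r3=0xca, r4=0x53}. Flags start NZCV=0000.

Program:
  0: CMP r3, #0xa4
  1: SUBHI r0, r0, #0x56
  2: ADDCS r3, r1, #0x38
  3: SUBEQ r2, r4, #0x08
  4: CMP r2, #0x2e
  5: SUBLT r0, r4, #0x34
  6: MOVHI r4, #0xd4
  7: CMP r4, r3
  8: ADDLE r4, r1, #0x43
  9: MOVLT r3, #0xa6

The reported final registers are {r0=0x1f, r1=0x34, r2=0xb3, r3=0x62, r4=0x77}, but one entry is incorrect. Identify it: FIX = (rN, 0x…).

FIX = (r3, 0xa6)

0: ✓ CMP  NZCV=0010
1: ✓ SUBHI  r0←0x96
2: ✓ ADDCS  r3←0x6c
3: · SUBEQ
4: ✓ CMP  NZCV=1010
5: ✓ SUBLT  r0←0x1f
6: ✓ MOVHI  r4←0xd4
7: ✓ CMP  NZCV=0011
8: ✓ ADDLE  r4←0x77
9: ✓ MOVLT  r3←0xa6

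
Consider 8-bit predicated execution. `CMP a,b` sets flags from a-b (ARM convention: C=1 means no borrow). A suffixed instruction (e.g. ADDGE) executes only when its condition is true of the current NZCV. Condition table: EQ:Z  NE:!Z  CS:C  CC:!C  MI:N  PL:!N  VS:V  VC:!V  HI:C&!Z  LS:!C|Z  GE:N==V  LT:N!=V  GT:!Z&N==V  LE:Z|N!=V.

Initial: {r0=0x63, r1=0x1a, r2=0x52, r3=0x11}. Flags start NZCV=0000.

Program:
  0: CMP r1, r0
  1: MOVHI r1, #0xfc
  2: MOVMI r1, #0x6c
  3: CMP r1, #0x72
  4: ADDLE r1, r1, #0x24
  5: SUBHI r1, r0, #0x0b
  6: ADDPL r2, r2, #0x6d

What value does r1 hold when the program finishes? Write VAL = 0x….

VAL = 0x90

[0] flags=1000 → (cmp)
[1] flags=1000 HI?F → skip
[2] flags=1000 MI?T → r1=0x6c
[3] flags=1000 → (cmp)
[4] flags=1000 LE?T → r1=0x90
[5] flags=1000 HI?F → skip
[6] flags=1000 PL?F → skip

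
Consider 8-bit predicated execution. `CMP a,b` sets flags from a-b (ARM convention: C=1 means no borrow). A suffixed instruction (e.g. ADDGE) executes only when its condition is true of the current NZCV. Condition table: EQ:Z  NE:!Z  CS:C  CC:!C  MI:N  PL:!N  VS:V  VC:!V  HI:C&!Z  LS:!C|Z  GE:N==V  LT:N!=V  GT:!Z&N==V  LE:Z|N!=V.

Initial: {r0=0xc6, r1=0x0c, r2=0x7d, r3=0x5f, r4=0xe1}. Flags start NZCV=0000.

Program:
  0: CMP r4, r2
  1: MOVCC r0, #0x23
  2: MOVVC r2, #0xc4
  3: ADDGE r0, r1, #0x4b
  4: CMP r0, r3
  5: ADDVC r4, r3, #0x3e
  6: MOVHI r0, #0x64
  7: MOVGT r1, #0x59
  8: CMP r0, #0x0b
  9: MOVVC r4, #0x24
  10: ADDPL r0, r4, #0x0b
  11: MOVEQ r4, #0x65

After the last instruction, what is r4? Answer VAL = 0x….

VAL = 0x24

0: ✓ CMP  NZCV=0011
1: · MOVCC
2: · MOVVC
3: · ADDGE
4: ✓ CMP  NZCV=0011
5: · ADDVC
6: ✓ MOVHI  r0←0x64
7: · MOVGT
8: ✓ CMP  NZCV=0010
9: ✓ MOVVC  r4←0x24
10: ✓ ADDPL  r0←0x2f
11: · MOVEQ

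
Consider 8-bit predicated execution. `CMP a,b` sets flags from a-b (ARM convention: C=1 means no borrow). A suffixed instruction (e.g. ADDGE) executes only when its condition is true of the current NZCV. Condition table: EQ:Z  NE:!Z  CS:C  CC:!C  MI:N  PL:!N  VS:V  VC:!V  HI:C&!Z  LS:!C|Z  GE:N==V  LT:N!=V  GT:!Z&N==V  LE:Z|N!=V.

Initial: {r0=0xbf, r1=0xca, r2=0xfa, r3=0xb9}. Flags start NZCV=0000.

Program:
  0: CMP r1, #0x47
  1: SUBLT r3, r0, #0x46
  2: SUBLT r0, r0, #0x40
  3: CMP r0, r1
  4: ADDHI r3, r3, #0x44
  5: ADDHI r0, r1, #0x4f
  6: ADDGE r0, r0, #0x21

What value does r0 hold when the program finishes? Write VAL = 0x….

VAL = 0xa0

0: ✓ CMP  NZCV=1010
1: ✓ SUBLT  r3←0x79
2: ✓ SUBLT  r0←0x7f
3: ✓ CMP  NZCV=1001
4: · ADDHI
5: · ADDHI
6: ✓ ADDGE  r0←0xa0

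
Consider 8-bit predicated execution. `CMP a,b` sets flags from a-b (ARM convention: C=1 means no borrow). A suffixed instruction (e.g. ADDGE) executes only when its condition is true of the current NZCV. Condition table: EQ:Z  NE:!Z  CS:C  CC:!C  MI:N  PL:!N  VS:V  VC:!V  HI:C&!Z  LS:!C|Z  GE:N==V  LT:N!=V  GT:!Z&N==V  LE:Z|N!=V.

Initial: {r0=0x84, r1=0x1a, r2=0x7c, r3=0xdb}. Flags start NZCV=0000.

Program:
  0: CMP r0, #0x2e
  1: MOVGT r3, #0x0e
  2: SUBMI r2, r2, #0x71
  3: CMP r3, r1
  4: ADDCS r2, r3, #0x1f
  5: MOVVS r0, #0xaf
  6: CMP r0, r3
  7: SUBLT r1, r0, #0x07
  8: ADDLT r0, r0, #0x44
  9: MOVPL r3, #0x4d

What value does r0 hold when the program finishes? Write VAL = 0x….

VAL = 0xc8

0: ✓ CMP  NZCV=0011
1: · MOVGT
2: · SUBMI
3: ✓ CMP  NZCV=1010
4: ✓ ADDCS  r2←0xfa
5: · MOVVS
6: ✓ CMP  NZCV=1000
7: ✓ SUBLT  r1←0x7d
8: ✓ ADDLT  r0←0xc8
9: · MOVPL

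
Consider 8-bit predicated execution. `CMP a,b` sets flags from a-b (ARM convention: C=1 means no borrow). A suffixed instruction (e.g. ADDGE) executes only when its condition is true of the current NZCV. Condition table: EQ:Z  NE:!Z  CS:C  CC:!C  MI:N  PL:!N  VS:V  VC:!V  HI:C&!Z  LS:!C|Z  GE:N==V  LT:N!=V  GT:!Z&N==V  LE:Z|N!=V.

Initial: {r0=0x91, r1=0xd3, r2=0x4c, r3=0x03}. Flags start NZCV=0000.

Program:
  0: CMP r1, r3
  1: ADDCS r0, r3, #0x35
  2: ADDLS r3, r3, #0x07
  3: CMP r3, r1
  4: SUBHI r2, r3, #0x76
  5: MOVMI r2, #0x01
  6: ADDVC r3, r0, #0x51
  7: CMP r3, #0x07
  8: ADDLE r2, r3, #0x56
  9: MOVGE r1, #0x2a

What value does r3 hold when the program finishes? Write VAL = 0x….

[0] flags=1010 → (cmp)
[1] flags=1010 CS?T → r0=0x38
[2] flags=1010 LS?F → skip
[3] flags=0000 → (cmp)
[4] flags=0000 HI?F → skip
[5] flags=0000 MI?F → skip
[6] flags=0000 VC?T → r3=0x89
[7] flags=1010 → (cmp)
[8] flags=1010 LE?T → r2=0xdf
[9] flags=1010 GE?F → skip

VAL = 0x89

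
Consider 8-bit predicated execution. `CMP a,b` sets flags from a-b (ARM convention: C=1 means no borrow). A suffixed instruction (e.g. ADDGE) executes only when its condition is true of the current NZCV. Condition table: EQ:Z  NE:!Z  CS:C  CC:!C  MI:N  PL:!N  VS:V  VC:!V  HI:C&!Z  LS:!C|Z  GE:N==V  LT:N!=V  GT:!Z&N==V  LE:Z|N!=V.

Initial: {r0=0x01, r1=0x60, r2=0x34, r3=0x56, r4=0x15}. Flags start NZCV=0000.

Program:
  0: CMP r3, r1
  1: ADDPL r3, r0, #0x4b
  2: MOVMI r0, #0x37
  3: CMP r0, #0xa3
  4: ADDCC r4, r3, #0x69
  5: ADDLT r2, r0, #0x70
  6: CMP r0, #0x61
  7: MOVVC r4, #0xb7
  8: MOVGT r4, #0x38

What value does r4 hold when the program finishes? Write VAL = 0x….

VAL = 0xb7

0: ✓ CMP  NZCV=1000
1: · ADDPL
2: ✓ MOVMI  r0←0x37
3: ✓ CMP  NZCV=1001
4: ✓ ADDCC  r4←0xbf
5: · ADDLT
6: ✓ CMP  NZCV=1000
7: ✓ MOVVC  r4←0xb7
8: · MOVGT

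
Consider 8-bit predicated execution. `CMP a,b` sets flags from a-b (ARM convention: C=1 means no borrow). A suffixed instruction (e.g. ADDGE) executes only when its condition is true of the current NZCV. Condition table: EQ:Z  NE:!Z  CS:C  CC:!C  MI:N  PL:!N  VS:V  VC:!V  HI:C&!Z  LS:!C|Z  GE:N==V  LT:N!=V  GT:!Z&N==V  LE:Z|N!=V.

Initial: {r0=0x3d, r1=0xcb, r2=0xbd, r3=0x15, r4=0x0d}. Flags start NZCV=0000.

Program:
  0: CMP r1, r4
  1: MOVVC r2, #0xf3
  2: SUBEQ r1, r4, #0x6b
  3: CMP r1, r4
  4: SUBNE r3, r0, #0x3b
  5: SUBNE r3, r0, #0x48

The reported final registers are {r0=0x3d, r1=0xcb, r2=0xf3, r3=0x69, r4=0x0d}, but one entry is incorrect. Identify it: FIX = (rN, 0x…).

0: ✓ CMP  NZCV=1010
1: ✓ MOVVC  r2←0xf3
2: · SUBEQ
3: ✓ CMP  NZCV=1010
4: ✓ SUBNE  r3←0x02
5: ✓ SUBNE  r3←0xf5

FIX = (r3, 0xf5)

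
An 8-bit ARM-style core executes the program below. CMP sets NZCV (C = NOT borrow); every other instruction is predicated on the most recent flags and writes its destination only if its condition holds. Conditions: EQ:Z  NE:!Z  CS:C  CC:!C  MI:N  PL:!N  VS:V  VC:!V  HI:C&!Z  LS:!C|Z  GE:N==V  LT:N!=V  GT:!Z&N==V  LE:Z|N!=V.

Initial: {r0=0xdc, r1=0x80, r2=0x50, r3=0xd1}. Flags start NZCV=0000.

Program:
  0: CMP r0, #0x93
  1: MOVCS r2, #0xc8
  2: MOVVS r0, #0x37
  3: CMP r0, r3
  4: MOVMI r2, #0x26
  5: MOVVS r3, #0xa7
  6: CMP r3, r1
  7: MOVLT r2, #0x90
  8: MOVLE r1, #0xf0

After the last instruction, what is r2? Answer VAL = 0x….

VAL = 0xc8

[0] flags=0010 → (cmp)
[1] flags=0010 CS?T → r2=0xc8
[2] flags=0010 VS?F → skip
[3] flags=0010 → (cmp)
[4] flags=0010 MI?F → skip
[5] flags=0010 VS?F → skip
[6] flags=0010 → (cmp)
[7] flags=0010 LT?F → skip
[8] flags=0010 LE?F → skip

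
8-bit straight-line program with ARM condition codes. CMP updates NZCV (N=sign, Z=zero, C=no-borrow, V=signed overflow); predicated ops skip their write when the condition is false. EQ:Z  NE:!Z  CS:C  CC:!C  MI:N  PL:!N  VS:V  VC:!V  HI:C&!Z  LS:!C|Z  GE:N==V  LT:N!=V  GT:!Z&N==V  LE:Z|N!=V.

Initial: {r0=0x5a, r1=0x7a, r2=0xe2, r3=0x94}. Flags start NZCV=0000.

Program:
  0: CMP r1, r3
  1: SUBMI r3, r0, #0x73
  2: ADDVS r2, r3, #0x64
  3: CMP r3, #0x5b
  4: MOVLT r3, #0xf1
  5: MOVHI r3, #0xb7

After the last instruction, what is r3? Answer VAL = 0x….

VAL = 0xb7

[0] flags=1001 → (cmp)
[1] flags=1001 MI?T → r3=0xe7
[2] flags=1001 VS?T → r2=0x4b
[3] flags=1010 → (cmp)
[4] flags=1010 LT?T → r3=0xf1
[5] flags=1010 HI?T → r3=0xb7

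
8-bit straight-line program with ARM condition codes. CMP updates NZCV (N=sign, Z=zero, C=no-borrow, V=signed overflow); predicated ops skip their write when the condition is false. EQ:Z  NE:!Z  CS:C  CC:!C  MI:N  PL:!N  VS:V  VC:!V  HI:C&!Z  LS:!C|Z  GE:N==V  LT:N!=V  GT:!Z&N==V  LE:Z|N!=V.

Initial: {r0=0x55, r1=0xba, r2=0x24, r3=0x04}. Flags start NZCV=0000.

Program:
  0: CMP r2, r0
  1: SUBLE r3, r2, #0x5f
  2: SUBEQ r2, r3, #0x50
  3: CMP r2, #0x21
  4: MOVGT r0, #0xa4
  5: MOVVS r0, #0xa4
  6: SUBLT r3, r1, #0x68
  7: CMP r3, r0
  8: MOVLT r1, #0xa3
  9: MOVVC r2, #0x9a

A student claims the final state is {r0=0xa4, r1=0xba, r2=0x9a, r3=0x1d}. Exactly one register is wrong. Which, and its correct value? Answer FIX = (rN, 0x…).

[0] flags=1000 → (cmp)
[1] flags=1000 LE?T → r3=0xc5
[2] flags=1000 EQ?F → skip
[3] flags=0010 → (cmp)
[4] flags=0010 GT?T → r0=0xa4
[5] flags=0010 VS?F → skip
[6] flags=0010 LT?F → skip
[7] flags=0010 → (cmp)
[8] flags=0010 LT?F → skip
[9] flags=0010 VC?T → r2=0x9a

FIX = (r3, 0xc5)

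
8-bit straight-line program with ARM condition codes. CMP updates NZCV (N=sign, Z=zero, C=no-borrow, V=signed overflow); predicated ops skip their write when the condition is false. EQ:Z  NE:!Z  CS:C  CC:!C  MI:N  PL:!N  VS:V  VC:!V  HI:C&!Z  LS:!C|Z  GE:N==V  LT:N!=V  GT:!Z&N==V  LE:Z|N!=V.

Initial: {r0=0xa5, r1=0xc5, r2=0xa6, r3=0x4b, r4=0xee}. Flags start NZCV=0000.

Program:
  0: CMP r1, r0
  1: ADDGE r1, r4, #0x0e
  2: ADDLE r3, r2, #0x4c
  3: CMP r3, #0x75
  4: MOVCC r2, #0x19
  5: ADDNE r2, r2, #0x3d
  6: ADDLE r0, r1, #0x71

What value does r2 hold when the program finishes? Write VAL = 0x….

[0] flags=0010 → (cmp)
[1] flags=0010 GE?T → r1=0xfc
[2] flags=0010 LE?F → skip
[3] flags=1000 → (cmp)
[4] flags=1000 CC?T → r2=0x19
[5] flags=1000 NE?T → r2=0x56
[6] flags=1000 LE?T → r0=0x6d

VAL = 0x56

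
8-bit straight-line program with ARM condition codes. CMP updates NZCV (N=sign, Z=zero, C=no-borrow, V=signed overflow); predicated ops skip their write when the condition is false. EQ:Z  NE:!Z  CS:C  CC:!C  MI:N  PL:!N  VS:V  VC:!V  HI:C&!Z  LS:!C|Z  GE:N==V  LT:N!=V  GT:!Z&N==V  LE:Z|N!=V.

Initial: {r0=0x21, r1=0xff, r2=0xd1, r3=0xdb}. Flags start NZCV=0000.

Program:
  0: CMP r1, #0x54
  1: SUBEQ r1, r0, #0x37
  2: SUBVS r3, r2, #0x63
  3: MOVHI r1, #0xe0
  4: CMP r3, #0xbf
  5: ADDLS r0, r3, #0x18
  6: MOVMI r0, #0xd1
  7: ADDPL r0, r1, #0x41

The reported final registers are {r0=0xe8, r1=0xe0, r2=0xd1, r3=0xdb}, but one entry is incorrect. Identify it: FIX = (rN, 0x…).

FIX = (r0, 0x21)

[0] flags=1010 → (cmp)
[1] flags=1010 EQ?F → skip
[2] flags=1010 VS?F → skip
[3] flags=1010 HI?T → r1=0xe0
[4] flags=0010 → (cmp)
[5] flags=0010 LS?F → skip
[6] flags=0010 MI?F → skip
[7] flags=0010 PL?T → r0=0x21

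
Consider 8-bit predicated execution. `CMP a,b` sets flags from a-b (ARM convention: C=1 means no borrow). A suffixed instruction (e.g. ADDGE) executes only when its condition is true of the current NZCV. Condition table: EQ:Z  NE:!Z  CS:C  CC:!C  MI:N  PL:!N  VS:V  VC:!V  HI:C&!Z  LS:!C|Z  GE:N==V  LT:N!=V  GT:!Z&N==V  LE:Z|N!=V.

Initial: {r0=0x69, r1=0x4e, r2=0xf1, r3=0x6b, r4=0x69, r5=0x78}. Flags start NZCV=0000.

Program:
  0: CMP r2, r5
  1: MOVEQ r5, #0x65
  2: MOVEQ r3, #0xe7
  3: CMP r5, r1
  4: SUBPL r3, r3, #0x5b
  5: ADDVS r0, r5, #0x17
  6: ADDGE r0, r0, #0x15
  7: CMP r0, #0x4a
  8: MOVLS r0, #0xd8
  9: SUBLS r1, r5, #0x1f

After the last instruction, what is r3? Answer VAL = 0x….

VAL = 0x10

0: ✓ CMP  NZCV=0011
1: · MOVEQ
2: · MOVEQ
3: ✓ CMP  NZCV=0010
4: ✓ SUBPL  r3←0x10
5: · ADDVS
6: ✓ ADDGE  r0←0x7e
7: ✓ CMP  NZCV=0010
8: · MOVLS
9: · SUBLS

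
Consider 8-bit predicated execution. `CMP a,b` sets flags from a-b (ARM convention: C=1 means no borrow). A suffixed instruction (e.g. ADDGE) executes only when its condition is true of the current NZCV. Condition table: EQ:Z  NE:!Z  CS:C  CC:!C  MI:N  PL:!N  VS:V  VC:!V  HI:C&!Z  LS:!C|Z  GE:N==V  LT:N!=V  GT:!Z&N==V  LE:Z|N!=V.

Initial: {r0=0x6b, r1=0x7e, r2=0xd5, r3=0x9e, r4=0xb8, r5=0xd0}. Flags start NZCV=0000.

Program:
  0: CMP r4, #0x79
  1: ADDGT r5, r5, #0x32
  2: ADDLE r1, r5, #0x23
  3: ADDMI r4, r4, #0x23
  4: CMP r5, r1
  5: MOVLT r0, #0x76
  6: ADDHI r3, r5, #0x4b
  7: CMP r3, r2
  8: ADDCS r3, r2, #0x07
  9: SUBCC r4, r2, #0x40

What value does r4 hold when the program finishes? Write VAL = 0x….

0: ✓ CMP  NZCV=0011
1: · ADDGT
2: ✓ ADDLE  r1←0xf3
3: · ADDMI
4: ✓ CMP  NZCV=1000
5: ✓ MOVLT  r0←0x76
6: · ADDHI
7: ✓ CMP  NZCV=1000
8: · ADDCS
9: ✓ SUBCC  r4←0x95

VAL = 0x95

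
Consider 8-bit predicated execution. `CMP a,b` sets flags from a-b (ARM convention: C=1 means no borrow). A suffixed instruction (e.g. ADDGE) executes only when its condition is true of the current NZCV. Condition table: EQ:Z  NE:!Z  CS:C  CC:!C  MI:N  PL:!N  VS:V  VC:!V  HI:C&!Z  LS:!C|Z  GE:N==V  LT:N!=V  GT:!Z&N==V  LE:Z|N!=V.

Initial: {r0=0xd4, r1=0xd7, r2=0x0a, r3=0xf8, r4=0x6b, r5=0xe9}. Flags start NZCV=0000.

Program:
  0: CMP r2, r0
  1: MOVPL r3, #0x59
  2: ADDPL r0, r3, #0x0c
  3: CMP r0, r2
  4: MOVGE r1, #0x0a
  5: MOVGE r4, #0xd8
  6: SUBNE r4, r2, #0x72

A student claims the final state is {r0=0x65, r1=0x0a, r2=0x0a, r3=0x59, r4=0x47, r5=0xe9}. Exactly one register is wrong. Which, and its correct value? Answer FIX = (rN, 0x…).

FIX = (r4, 0x98)

[0] flags=0000 → (cmp)
[1] flags=0000 PL?T → r3=0x59
[2] flags=0000 PL?T → r0=0x65
[3] flags=0010 → (cmp)
[4] flags=0010 GE?T → r1=0x0a
[5] flags=0010 GE?T → r4=0xd8
[6] flags=0010 NE?T → r4=0x98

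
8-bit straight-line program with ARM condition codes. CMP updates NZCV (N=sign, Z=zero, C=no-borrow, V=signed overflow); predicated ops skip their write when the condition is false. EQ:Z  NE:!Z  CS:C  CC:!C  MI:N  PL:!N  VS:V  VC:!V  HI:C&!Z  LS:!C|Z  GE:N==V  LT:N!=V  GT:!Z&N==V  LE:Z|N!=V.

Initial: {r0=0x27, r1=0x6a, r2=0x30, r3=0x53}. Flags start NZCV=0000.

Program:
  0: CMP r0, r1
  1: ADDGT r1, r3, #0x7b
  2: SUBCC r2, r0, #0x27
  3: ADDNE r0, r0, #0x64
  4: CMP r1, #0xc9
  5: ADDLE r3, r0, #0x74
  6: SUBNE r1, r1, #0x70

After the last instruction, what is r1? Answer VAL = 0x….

[0] flags=1000 → (cmp)
[1] flags=1000 GT?F → skip
[2] flags=1000 CC?T → r2=0x00
[3] flags=1000 NE?T → r0=0x8b
[4] flags=1001 → (cmp)
[5] flags=1001 LE?F → skip
[6] flags=1001 NE?T → r1=0xfa

VAL = 0xfa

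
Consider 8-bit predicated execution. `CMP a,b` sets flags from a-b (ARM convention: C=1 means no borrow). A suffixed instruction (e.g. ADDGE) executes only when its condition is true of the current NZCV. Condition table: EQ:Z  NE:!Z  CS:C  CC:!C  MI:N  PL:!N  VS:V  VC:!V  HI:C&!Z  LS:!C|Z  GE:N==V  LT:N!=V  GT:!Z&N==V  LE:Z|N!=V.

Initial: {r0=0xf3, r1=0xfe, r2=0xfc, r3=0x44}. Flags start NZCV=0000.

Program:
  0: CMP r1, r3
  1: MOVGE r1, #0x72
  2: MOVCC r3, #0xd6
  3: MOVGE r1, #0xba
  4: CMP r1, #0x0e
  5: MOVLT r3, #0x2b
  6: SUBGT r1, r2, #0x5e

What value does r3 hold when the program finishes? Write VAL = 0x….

VAL = 0x2b

0: ✓ CMP  NZCV=1010
1: · MOVGE
2: · MOVCC
3: · MOVGE
4: ✓ CMP  NZCV=1010
5: ✓ MOVLT  r3←0x2b
6: · SUBGT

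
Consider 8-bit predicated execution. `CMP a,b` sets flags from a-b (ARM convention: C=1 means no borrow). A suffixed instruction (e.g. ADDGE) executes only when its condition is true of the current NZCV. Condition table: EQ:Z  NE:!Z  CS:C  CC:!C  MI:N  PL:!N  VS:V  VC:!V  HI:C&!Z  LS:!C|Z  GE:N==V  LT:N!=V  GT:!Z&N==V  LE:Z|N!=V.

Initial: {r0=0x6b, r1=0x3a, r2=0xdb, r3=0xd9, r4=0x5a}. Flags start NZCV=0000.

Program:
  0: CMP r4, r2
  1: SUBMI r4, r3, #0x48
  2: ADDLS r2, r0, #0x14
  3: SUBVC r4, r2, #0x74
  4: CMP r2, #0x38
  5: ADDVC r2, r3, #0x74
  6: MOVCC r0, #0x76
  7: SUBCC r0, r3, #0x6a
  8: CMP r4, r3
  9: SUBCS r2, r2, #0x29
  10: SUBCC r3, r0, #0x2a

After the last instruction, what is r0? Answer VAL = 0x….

VAL = 0x6b

[0] flags=0000 → (cmp)
[1] flags=0000 MI?F → skip
[2] flags=0000 LS?T → r2=0x7f
[3] flags=0000 VC?T → r4=0x0b
[4] flags=0010 → (cmp)
[5] flags=0010 VC?T → r2=0x4d
[6] flags=0010 CC?F → skip
[7] flags=0010 CC?F → skip
[8] flags=0000 → (cmp)
[9] flags=0000 CS?F → skip
[10] flags=0000 CC?T → r3=0x41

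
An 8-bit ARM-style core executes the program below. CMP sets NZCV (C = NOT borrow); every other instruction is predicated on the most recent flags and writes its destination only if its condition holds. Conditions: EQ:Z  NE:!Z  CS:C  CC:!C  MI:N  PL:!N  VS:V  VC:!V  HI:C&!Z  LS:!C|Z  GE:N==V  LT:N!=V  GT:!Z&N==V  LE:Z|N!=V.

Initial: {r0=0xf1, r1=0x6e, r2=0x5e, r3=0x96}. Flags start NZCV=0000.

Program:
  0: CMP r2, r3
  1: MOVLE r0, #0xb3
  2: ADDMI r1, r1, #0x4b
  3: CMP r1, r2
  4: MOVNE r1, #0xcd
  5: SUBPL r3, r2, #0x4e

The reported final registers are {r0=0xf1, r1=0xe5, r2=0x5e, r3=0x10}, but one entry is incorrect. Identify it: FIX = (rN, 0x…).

[0] flags=1001 → (cmp)
[1] flags=1001 LE?F → skip
[2] flags=1001 MI?T → r1=0xb9
[3] flags=0011 → (cmp)
[4] flags=0011 NE?T → r1=0xcd
[5] flags=0011 PL?T → r3=0x10

FIX = (r1, 0xcd)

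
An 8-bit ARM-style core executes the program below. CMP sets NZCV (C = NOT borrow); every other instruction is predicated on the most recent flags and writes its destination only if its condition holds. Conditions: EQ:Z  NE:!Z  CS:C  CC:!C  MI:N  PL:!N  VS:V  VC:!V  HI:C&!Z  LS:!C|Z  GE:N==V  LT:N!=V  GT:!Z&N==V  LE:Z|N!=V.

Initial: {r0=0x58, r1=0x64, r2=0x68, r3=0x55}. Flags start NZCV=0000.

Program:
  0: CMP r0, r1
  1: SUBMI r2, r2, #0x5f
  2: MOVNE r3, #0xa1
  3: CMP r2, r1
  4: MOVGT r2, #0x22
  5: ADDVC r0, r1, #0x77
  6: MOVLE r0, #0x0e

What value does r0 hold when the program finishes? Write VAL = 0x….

VAL = 0x0e

[0] flags=1000 → (cmp)
[1] flags=1000 MI?T → r2=0x09
[2] flags=1000 NE?T → r3=0xa1
[3] flags=1000 → (cmp)
[4] flags=1000 GT?F → skip
[5] flags=1000 VC?T → r0=0xdb
[6] flags=1000 LE?T → r0=0x0e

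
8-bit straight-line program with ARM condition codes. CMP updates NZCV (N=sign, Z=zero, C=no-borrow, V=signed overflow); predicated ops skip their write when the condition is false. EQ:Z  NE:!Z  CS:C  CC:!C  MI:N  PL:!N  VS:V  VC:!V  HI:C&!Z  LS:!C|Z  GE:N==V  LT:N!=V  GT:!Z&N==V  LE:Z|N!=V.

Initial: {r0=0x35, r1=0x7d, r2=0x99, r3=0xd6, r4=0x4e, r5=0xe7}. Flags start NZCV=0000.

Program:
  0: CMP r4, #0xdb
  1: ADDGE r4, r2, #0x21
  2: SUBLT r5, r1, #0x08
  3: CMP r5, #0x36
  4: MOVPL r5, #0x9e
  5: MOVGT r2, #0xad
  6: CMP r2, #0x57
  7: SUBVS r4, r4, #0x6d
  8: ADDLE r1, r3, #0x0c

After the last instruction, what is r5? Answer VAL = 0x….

[0] flags=0000 → (cmp)
[1] flags=0000 GE?T → r4=0xba
[2] flags=0000 LT?F → skip
[3] flags=1010 → (cmp)
[4] flags=1010 PL?F → skip
[5] flags=1010 GT?F → skip
[6] flags=0011 → (cmp)
[7] flags=0011 VS?T → r4=0x4d
[8] flags=0011 LE?T → r1=0xe2

VAL = 0xe7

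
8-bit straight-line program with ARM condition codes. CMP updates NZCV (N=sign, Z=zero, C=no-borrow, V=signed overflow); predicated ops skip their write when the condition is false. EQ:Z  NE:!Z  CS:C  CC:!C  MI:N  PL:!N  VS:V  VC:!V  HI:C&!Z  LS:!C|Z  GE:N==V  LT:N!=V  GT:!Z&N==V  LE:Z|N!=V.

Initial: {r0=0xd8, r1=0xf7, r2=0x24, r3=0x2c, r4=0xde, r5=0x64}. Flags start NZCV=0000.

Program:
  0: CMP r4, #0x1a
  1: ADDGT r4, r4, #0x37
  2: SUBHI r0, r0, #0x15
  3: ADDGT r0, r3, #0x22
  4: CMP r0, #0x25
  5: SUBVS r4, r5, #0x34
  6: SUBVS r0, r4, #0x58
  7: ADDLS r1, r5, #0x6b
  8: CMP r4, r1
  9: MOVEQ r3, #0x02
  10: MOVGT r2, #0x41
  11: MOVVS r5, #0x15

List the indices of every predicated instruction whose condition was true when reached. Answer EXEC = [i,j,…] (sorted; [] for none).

0: ✓ CMP  NZCV=1010
1: · ADDGT
2: ✓ SUBHI  r0←0xc3
3: · ADDGT
4: ✓ CMP  NZCV=1010
5: · SUBVS
6: · SUBVS
7: · ADDLS
8: ✓ CMP  NZCV=1000
9: · MOVEQ
10: · MOVGT
11: · MOVVS

EXEC = [2]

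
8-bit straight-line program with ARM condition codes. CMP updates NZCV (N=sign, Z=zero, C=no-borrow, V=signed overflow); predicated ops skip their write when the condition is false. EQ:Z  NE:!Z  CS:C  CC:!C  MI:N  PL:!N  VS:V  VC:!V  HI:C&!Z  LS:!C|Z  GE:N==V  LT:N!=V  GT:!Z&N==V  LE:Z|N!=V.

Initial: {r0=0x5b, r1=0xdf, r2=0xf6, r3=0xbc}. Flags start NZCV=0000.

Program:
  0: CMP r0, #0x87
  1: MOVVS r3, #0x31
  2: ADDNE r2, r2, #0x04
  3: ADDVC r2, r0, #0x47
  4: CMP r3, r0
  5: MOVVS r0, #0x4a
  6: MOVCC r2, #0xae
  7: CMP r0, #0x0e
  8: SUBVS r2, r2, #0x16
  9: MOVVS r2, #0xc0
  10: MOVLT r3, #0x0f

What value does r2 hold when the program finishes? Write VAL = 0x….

0: ✓ CMP  NZCV=1001
1: ✓ MOVVS  r3←0x31
2: ✓ ADDNE  r2←0xfa
3: · ADDVC
4: ✓ CMP  NZCV=1000
5: · MOVVS
6: ✓ MOVCC  r2←0xae
7: ✓ CMP  NZCV=0010
8: · SUBVS
9: · MOVVS
10: · MOVLT

VAL = 0xae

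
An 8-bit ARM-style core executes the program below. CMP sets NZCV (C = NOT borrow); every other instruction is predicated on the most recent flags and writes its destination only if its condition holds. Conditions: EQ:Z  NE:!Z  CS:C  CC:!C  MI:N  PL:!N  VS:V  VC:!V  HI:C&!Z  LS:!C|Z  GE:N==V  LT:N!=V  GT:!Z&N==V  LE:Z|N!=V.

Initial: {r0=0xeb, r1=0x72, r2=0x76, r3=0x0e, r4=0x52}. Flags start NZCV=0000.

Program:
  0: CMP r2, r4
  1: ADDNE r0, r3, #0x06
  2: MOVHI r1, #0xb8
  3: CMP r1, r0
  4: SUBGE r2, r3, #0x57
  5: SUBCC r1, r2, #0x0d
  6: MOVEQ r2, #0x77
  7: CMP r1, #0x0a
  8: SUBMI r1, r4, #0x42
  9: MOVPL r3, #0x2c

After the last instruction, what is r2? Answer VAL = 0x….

0: ✓ CMP  NZCV=0010
1: ✓ ADDNE  r0←0x14
2: ✓ MOVHI  r1←0xb8
3: ✓ CMP  NZCV=1010
4: · SUBGE
5: · SUBCC
6: · MOVEQ
7: ✓ CMP  NZCV=1010
8: ✓ SUBMI  r1←0x10
9: · MOVPL

VAL = 0x76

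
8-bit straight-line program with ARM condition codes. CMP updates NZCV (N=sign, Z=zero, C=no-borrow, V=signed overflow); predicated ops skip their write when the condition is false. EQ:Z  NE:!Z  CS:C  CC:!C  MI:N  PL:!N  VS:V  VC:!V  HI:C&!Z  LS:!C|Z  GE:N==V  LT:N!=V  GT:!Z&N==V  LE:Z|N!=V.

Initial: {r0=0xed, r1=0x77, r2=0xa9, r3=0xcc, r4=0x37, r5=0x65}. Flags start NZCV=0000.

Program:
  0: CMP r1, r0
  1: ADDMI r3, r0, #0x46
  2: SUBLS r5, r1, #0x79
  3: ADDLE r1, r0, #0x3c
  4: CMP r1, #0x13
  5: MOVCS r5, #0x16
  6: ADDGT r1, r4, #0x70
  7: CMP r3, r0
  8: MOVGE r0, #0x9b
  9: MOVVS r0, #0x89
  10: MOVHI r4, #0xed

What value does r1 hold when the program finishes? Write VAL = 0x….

[0] flags=1001 → (cmp)
[1] flags=1001 MI?T → r3=0x33
[2] flags=1001 LS?T → r5=0xfe
[3] flags=1001 LE?F → skip
[4] flags=0010 → (cmp)
[5] flags=0010 CS?T → r5=0x16
[6] flags=0010 GT?T → r1=0xa7
[7] flags=0000 → (cmp)
[8] flags=0000 GE?T → r0=0x9b
[9] flags=0000 VS?F → skip
[10] flags=0000 HI?F → skip

VAL = 0xa7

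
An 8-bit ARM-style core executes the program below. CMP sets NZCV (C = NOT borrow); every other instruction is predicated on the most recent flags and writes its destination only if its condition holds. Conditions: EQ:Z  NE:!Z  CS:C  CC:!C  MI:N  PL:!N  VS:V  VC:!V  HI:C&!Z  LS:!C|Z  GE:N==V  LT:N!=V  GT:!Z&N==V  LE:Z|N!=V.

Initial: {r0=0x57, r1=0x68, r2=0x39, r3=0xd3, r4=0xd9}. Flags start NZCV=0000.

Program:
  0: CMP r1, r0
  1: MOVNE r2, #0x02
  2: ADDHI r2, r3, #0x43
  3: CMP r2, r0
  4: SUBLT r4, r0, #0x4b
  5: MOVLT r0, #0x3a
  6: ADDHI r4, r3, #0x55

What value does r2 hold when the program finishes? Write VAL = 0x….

VAL = 0x16

0: ✓ CMP  NZCV=0010
1: ✓ MOVNE  r2←0x02
2: ✓ ADDHI  r2←0x16
3: ✓ CMP  NZCV=1000
4: ✓ SUBLT  r4←0x0c
5: ✓ MOVLT  r0←0x3a
6: · ADDHI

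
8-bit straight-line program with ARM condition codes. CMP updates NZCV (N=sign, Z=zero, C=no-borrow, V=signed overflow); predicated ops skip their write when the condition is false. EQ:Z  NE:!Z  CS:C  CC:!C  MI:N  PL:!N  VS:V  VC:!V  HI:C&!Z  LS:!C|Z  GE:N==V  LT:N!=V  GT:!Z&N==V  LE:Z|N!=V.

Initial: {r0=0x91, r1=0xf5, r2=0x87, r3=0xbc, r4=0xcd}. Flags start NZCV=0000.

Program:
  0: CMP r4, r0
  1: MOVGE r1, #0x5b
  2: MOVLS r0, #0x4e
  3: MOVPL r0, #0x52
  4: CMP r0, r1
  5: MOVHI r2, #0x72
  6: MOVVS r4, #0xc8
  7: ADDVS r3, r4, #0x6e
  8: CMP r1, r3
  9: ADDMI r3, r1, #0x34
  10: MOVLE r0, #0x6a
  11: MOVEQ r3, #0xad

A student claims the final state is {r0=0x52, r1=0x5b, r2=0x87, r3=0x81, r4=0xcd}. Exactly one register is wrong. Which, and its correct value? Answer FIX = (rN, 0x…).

FIX = (r3, 0x8f)

[0] flags=0010 → (cmp)
[1] flags=0010 GE?T → r1=0x5b
[2] flags=0010 LS?F → skip
[3] flags=0010 PL?T → r0=0x52
[4] flags=1000 → (cmp)
[5] flags=1000 HI?F → skip
[6] flags=1000 VS?F → skip
[7] flags=1000 VS?F → skip
[8] flags=1001 → (cmp)
[9] flags=1001 MI?T → r3=0x8f
[10] flags=1001 LE?F → skip
[11] flags=1001 EQ?F → skip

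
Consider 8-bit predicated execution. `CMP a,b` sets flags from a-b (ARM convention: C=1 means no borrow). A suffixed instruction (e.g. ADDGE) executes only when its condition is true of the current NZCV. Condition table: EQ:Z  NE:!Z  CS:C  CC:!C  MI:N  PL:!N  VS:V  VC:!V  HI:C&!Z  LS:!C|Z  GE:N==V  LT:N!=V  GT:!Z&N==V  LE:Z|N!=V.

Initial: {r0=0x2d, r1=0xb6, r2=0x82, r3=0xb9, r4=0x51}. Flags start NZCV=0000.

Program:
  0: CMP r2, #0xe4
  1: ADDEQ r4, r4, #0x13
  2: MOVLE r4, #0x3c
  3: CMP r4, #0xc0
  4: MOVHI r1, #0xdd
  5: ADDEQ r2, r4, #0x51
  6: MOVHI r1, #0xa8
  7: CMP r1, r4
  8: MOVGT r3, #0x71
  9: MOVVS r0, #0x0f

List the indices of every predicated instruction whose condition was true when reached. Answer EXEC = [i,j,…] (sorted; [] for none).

EXEC = [2,9]

[0] flags=1000 → (cmp)
[1] flags=1000 EQ?F → skip
[2] flags=1000 LE?T → r4=0x3c
[3] flags=0000 → (cmp)
[4] flags=0000 HI?F → skip
[5] flags=0000 EQ?F → skip
[6] flags=0000 HI?F → skip
[7] flags=0011 → (cmp)
[8] flags=0011 GT?F → skip
[9] flags=0011 VS?T → r0=0x0f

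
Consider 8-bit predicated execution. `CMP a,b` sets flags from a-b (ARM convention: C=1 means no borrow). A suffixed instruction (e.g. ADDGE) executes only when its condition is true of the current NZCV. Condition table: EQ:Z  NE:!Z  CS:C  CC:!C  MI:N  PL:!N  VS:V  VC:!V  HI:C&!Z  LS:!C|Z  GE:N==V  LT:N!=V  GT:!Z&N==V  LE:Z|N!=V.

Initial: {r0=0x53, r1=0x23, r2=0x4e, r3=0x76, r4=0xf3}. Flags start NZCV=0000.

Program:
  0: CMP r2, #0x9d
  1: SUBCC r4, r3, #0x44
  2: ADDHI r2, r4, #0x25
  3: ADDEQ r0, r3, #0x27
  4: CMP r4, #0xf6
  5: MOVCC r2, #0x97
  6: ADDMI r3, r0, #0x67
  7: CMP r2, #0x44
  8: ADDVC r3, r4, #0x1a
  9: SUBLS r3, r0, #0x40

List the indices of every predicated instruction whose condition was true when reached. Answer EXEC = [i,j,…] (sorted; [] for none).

0: ✓ CMP  NZCV=1001
1: ✓ SUBCC  r4←0x32
2: · ADDHI
3: · ADDEQ
4: ✓ CMP  NZCV=0000
5: ✓ MOVCC  r2←0x97
6: · ADDMI
7: ✓ CMP  NZCV=0011
8: · ADDVC
9: · SUBLS

EXEC = [1,5]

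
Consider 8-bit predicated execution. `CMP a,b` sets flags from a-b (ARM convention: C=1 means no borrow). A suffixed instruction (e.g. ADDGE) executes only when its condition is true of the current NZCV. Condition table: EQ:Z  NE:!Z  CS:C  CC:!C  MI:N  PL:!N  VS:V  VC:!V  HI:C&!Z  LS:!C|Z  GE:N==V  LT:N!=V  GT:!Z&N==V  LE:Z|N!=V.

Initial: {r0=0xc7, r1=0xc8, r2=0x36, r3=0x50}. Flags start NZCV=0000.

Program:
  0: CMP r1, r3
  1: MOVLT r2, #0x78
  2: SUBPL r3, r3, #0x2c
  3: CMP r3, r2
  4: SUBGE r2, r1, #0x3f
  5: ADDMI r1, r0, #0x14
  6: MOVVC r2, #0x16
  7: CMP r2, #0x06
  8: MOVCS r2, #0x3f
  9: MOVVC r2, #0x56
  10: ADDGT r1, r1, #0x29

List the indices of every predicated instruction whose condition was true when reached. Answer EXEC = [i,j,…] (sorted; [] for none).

0: ✓ CMP  NZCV=0011
1: ✓ MOVLT  r2←0x78
2: ✓ SUBPL  r3←0x24
3: ✓ CMP  NZCV=1000
4: · SUBGE
5: ✓ ADDMI  r1←0xdb
6: ✓ MOVVC  r2←0x16
7: ✓ CMP  NZCV=0010
8: ✓ MOVCS  r2←0x3f
9: ✓ MOVVC  r2←0x56
10: ✓ ADDGT  r1←0x04

EXEC = [1,2,5,6,8,9,10]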